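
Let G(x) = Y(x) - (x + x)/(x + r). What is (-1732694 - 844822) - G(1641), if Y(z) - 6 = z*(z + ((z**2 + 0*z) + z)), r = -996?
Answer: -951800914981/215 ≈ -4.4270e+9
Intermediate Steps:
Y(z) = 6 + z*(z**2 + 2*z) (Y(z) = 6 + z*(z + ((z**2 + 0*z) + z)) = 6 + z*(z + ((z**2 + 0) + z)) = 6 + z*(z + (z**2 + z)) = 6 + z*(z + (z + z**2)) = 6 + z*(z**2 + 2*z))
G(x) = 6 + x**3 + 2*x**2 - 2*x/(-996 + x) (G(x) = (6 + x**3 + 2*x**2) - (x + x)/(x - 996) = (6 + x**3 + 2*x**2) - 2*x/(-996 + x) = 6 + x**3 + 2*x**2 - 2*x/(-996 + x))
(-1732694 - 844822) - G(1641) = (-1732694 - 844822) - (-5976 + 1641**4 - 1992*1641**2 - 994*1641**3 + 4*1641)/(-996 + 1641) = -2577516 - (-5976 + 7251608080161 - 1992*2692881 - 994*4419017721 + 6564)/645 = -2577516 - (-5976 + 7251608080161 - 5364218952 - 4392503614674 + 6564)/645 = -2577516 - 2853740247123/645 = -2577516 - 1*951246749041/215 = -2577516 - 951246749041/215 = -951800914981/215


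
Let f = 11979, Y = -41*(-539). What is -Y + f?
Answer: -10120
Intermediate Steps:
Y = 22099
-Y + f = -1*22099 + 11979 = -22099 + 11979 = -10120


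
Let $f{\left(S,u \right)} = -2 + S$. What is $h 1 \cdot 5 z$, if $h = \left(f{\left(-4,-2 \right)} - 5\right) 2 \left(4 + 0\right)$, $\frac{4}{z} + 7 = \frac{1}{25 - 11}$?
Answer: $\frac{24640}{97} \approx 254.02$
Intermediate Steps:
$z = - \frac{56}{97}$ ($z = \frac{4}{-7 + \frac{1}{25 - 11}} = \frac{4}{-7 + \frac{1}{14}} = \frac{4}{- \frac{97}{14}} = 4 \left(- \frac{14}{97}\right) = - \frac{56}{97} \approx -0.57732$)
$h = -88$ ($h = \left(\left(-2 - 4\right) - 5\right) 2 \left(4 + 0\right) = \left(-6 - 5\right) 2 \cdot 4 = \left(-11\right) 8 = -88$)
$h 1 \cdot 5 z = - 88 \cdot 1 \cdot 5 \left(- \frac{56}{97}\right) = - 88 \cdot 5 \left(- \frac{56}{97}\right) = \left(-88\right) \left(- \frac{280}{97}\right) = \frac{24640}{97}$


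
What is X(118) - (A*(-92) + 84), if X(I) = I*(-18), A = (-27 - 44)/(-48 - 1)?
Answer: -101660/49 ≈ -2074.7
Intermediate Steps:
A = 71/49 (A = -71/(-49) = -71*(-1/49) = 71/49 ≈ 1.4490)
X(I) = -18*I
X(118) - (A*(-92) + 84) = -18*118 - ((71/49)*(-92) + 84) = -2124 - (-6532/49 + 84) = -2124 - 1*(-2416/49) = -2124 + 2416/49 = -101660/49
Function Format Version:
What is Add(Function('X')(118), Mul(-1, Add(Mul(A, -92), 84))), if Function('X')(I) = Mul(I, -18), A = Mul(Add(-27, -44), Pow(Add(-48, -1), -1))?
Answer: Rational(-101660, 49) ≈ -2074.7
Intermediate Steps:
A = Rational(71, 49) (A = Mul(-71, Pow(-49, -1)) = Mul(-71, Rational(-1, 49)) = Rational(71, 49) ≈ 1.4490)
Function('X')(I) = Mul(-18, I)
Add(Function('X')(118), Mul(-1, Add(Mul(A, -92), 84))) = Add(Mul(-18, 118), Mul(-1, Add(Mul(Rational(71, 49), -92), 84))) = Add(-2124, Mul(-1, Add(Rational(-6532, 49), 84))) = Add(-2124, Mul(-1, Rational(-2416, 49))) = Add(-2124, Rational(2416, 49)) = Rational(-101660, 49)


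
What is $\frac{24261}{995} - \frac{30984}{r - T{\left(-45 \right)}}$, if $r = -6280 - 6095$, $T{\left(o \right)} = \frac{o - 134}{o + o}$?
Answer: $\frac{29799648669}{1108359355} \approx 26.886$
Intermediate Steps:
$T{\left(o \right)} = \frac{-134 + o}{2 o}$
$r = -12375$ ($r = -6280 - 6095 = -12375$)
$\frac{24261}{995} - \frac{30984}{r - T{\left(-45 \right)}} = \frac{24261}{995} - \frac{30984}{-12375 - \frac{-134 - 45}{2 \left(-45\right)}} = 24261 \cdot \frac{1}{995} - \frac{30984}{-12375 - \frac{1}{2} \left(- \frac{1}{45}\right) \left(-179\right)} = \frac{24261}{995} - \frac{30984}{-12375 - \frac{179}{90}} = \frac{24261}{995} - \frac{30984}{- \frac{1113929}{90}} = \frac{24261}{995} - - \frac{2788560}{1113929} = \frac{24261}{995} + \frac{2788560}{1113929} = \frac{29799648669}{1108359355}$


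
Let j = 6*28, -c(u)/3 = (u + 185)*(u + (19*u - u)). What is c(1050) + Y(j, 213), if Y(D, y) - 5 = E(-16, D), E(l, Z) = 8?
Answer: -73914737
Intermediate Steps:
c(u) = -57*u*(185 + u) (c(u) = -3*(u + 185)*(u + (19*u - u)) = -3*(185 + u)*(u + 18*u) = -3*(185 + u)*19*u = -57*u*(185 + u))
j = 168
Y(D, y) = 13 (Y(D, y) = 5 + 8 = 13)
c(1050) + Y(j, 213) = -57*1050*(185 + 1050) + 13 = -57*1050*1235 + 13 = -73914750 + 13 = -73914737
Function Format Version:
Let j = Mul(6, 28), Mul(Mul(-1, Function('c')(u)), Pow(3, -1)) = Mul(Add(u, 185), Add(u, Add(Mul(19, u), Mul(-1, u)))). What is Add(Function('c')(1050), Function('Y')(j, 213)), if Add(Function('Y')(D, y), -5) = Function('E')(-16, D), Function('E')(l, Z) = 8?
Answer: -73914737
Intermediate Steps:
Function('c')(u) = Mul(-57, u, Add(185, u)) (Function('c')(u) = Mul(-3, Mul(Add(u, 185), Add(u, Add(Mul(19, u), Mul(-1, u))))) = Mul(-3, Mul(Add(185, u), Add(u, Mul(18, u)))) = Mul(-3, Mul(Add(185, u), Mul(19, u))) = Mul(-3, Mul(19, u, Add(185, u))) = Mul(-57, u, Add(185, u)))
j = 168
Function('Y')(D, y) = 13 (Function('Y')(D, y) = Add(5, 8) = 13)
Add(Function('c')(1050), Function('Y')(j, 213)) = Add(Mul(-57, 1050, Add(185, 1050)), 13) = Add(Mul(-57, 1050, 1235), 13) = Add(-73914750, 13) = -73914737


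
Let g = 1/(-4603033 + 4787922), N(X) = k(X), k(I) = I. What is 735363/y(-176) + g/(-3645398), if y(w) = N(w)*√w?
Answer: -1/673993990822 + 735363*I*√11/7744 ≈ -1.4837e-12 + 314.94*I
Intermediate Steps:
N(X) = X
g = 1/184889 ≈ 5.4086e-6
y(w) = w^(3/2) (y(w) = w*√w = w^(3/2))
735363/y(-176) + g/(-3645398) = 735363/((-176)^(3/2)) + (1/184889)/(-3645398) = 735363/((-704*I*√11)) + (1/184889)*(-1/3645398) = 735363*(I*√11/7744) - 1/673993990822 = 735363*I*√11/7744 - 1/673993990822 = -1/673993990822 + 735363*I*√11/7744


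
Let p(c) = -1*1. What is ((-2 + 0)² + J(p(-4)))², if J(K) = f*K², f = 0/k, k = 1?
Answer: 16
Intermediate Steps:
p(c) = -1
f = 0 (f = 0/1 = 0*1 = 0)
J(K) = 0 (J(K) = 0*K² = 0)
((-2 + 0)² + J(p(-4)))² = ((-2 + 0)² + 0)² = ((-2)² + 0)² = (4 + 0)² = 4² = 16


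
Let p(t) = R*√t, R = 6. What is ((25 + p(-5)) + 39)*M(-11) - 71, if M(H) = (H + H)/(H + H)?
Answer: -7 + 6*I*√5 ≈ -7.0 + 13.416*I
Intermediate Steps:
p(t) = 6*√t
M(H) = 1 (M(H) = (2*H)/((2*H)) = (2*H)*(1/(2*H)) = 1)
((25 + p(-5)) + 39)*M(-11) - 71 = ((25 + 6*√(-5)) + 39)*1 - 71 = ((25 + 6*(I*√5)) + 39)*1 - 71 = ((25 + 6*I*√5) + 39)*1 - 71 = (64 + 6*I*√5)*1 - 71 = (64 + 6*I*√5) - 71 = -7 + 6*I*√5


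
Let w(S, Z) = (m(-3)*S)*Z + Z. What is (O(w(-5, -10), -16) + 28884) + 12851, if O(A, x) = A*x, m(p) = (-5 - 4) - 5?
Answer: 53095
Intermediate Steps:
m(p) = -14 (m(p) = -9 - 5 = -14)
w(S, Z) = Z - 14*S*Z (w(S, Z) = (-14*S)*Z + Z = -14*S*Z + Z = Z - 14*S*Z)
(O(w(-5, -10), -16) + 28884) + 12851 = (-10*(1 - 14*(-5))*(-16) + 28884) + 12851 = (-10*(1 + 70)*(-16) + 28884) + 12851 = (-10*71*(-16) + 28884) + 12851 = (-710*(-16) + 28884) + 12851 = (11360 + 28884) + 12851 = 40244 + 12851 = 53095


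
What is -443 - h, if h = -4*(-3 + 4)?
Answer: -439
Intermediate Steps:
h = -4 (h = -4*1 = -4)
-443 - h = -443 - 1*(-4) = -443 + 4 = -439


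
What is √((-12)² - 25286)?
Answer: I*√25142 ≈ 158.56*I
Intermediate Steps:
√((-12)² - 25286) = √(144 - 25286) = √(-25142) = I*√25142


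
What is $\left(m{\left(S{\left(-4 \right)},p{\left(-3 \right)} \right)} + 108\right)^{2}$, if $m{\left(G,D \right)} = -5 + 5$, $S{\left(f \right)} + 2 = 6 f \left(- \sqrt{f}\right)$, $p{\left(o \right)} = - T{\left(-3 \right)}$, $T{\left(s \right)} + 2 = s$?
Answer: $11664$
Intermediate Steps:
$T{\left(s \right)} = -2 + s$
$p{\left(o \right)} = 5$ ($p{\left(o \right)} = - (-2 - 3) = \left(-1\right) \left(-5\right) = 5$)
$S{\left(f \right)} = -2 - 6 f^{\frac{3}{2}}$ ($S{\left(f \right)} = -2 + 6 f \left(- \sqrt{f}\right) = -2 - 6 f^{\frac{3}{2}}$)
$m{\left(G,D \right)} = 0$
$\left(m{\left(S{\left(-4 \right)},p{\left(-3 \right)} \right)} + 108\right)^{2} = \left(0 + 108\right)^{2} = 108^{2} = 11664$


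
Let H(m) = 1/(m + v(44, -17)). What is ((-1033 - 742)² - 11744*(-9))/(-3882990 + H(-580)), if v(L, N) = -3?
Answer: -1898435143/2263783171 ≈ -0.83861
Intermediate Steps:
H(m) = 1/(-3 + m) (H(m) = 1/(m - 3) = 1/(-3 + m))
((-1033 - 742)² - 11744*(-9))/(-3882990 + H(-580)) = ((-1033 - 742)² - 11744*(-9))/(-3882990 + 1/(-3 - 580)) = ((-1775)² + 105696)/(-3882990 + 1/(-583)) = (3150625 + 105696)/(-3882990 - 1/583) = 3256321/(-2263783171/583) = 3256321*(-583/2263783171) = -1898435143/2263783171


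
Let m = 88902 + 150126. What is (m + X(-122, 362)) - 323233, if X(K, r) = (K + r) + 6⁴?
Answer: -82669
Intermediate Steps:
X(K, r) = 1296 + K + r (X(K, r) = (K + r) + 1296 = 1296 + K + r)
m = 239028
(m + X(-122, 362)) - 323233 = (239028 + (1296 - 122 + 362)) - 323233 = (239028 + 1536) - 323233 = 240564 - 323233 = -82669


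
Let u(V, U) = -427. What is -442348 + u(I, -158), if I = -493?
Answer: -442775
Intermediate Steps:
-442348 + u(I, -158) = -442348 - 427 = -442775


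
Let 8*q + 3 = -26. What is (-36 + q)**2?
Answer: 100489/64 ≈ 1570.1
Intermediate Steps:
q = -29/8 (q = -3/8 + (1/8)*(-26) = -3/8 - 13/4 = -29/8 ≈ -3.6250)
(-36 + q)**2 = (-36 - 29/8)**2 = (-317/8)**2 = 100489/64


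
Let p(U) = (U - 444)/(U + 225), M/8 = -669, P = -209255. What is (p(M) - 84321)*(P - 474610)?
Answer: 98546763529305/1709 ≈ 5.7663e+10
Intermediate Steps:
M = -5352 (M = 8*(-669) = -5352)
p(U) = (-444 + U)/(225 + U)
(p(M) - 84321)*(P - 474610) = ((-444 - 5352)/(225 - 5352) - 84321)*(-209255 - 474610) = (-5796/(-5127) - 84321)*(-683865) = (-1/5127*(-5796) - 84321)*(-683865) = (1932/1709 - 84321)*(-683865) = -144102657/1709*(-683865) = 98546763529305/1709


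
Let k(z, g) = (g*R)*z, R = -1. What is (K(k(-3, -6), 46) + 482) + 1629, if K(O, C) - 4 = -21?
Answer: 2094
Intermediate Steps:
k(z, g) = -g*z (k(z, g) = (g*(-1))*z = (-g)*z = -g*z)
K(O, C) = -17 (K(O, C) = 4 - 21 = -17)
(K(k(-3, -6), 46) + 482) + 1629 = (-17 + 482) + 1629 = 465 + 1629 = 2094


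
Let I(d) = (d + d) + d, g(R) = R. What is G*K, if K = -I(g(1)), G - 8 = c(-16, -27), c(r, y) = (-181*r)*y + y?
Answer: 234633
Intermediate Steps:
c(r, y) = y - 181*r*y (c(r, y) = -181*r*y + y = y - 181*r*y)
I(d) = 3*d (I(d) = 2*d + d = 3*d)
G = -78211 (G = 8 - 27*(1 - 181*(-16)) = 8 - 27*(1 + 2896) = 8 - 27*2897 = 8 - 78219 = -78211)
K = -3 ≈ -3.0000
G*K = -78211*(-3) = 234633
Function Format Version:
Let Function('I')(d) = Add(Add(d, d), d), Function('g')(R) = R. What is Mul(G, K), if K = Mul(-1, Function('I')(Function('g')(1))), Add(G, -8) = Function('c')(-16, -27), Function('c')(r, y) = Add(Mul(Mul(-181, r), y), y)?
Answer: 234633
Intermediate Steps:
Function('c')(r, y) = Add(y, Mul(-181, r, y)) (Function('c')(r, y) = Add(Mul(-181, r, y), y) = Add(y, Mul(-181, r, y)))
Function('I')(d) = Mul(3, d) (Function('I')(d) = Add(Mul(2, d), d) = Mul(3, d))
G = -78211 (G = Add(8, Mul(-27, Add(1, Mul(-181, -16)))) = Add(8, Mul(-27, Add(1, 2896))) = Add(8, Mul(-27, 2897)) = Add(8, -78219) = -78211)
K = -3 (K = Mul(-1, Mul(3, 1)) = Mul(-1, 3) = -3)
Mul(G, K) = Mul(-78211, -3) = 234633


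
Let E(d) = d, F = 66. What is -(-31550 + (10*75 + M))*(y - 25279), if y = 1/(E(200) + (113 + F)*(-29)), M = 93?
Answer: -3874225115430/4991 ≈ -7.7624e+8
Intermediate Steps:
y = -1/4991 (y = 1/(200 + (113 + 66)*(-29)) = 1/(200 + 179*(-29)) = 1/(200 - 5191) = 1/(-4991) = -1/4991 ≈ -0.00020036)
-(-31550 + (10*75 + M))*(y - 25279) = -(-31550 + (10*75 + 93))*(-1/4991 - 25279) = -(-31550 + (750 + 93))*(-126167490)/4991 = -(-31550 + 843)*(-126167490)/4991 = -(-30707)*(-126167490)/4991 = -1*3874225115430/4991 = -3874225115430/4991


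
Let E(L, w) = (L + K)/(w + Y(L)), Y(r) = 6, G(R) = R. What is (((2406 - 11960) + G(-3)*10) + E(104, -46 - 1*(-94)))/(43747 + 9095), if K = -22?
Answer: -258727/1426734 ≈ -0.18134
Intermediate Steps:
E(L, w) = (-22 + L)/(6 + w) (E(L, w) = (L - 22)/(w + 6) = (-22 + L)/(6 + w))
(((2406 - 11960) + G(-3)*10) + E(104, -46 - 1*(-94)))/(43747 + 9095) = (((2406 - 11960) - 3*10) + (-22 + 104)/(6 + (-46 - 1*(-94))))/(43747 + 9095) = ((-9554 - 30) + 82/(6 + (-46 + 94)))/52842 = (-9584 + 82/(6 + 48))*(1/52842) = (-9584 + 82/54)*(1/52842) = (-9584 + (1/54)*82)*(1/52842) = (-9584 + 41/27)*(1/52842) = -258727/27*1/52842 = -258727/1426734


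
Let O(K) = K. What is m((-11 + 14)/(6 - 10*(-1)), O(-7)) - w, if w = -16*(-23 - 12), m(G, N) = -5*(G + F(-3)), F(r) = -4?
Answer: -8655/16 ≈ -540.94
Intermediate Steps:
m(G, N) = 20 - 5*G (m(G, N) = -5*(G - 4) = -5*(-4 + G) = 20 - 5*G)
w = 560 (w = -16*(-35) = 560)
m((-11 + 14)/(6 - 10*(-1)), O(-7)) - w = (20 - 5*(-11 + 14)/(6 - 10*(-1))) - 1*560 = (20 - 15/(6 + 10)) - 560 = (20 - 15/16) - 560 = 305/16 - 560 = -8655/16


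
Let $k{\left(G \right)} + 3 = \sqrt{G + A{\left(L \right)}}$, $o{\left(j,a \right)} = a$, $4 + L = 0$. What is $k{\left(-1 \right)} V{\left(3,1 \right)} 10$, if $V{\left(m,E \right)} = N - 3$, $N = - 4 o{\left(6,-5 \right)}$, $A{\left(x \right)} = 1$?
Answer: $-510$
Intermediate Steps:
$L = -4$ ($L = -4 + 0 = -4$)
$N = 20$ ($N = \left(-4\right) \left(-5\right) = 20$)
$V{\left(m,E \right)} = 17$ ($V{\left(m,E \right)} = 20 - 3 = 17$)
$k{\left(G \right)} = -3 + \sqrt{1 + G}$ ($k{\left(G \right)} = -3 + \sqrt{G + 1} = -3 + \sqrt{1 + G}$)
$k{\left(-1 \right)} V{\left(3,1 \right)} 10 = \left(-3 + \sqrt{1 - 1}\right) 17 \cdot 10 = \left(-3 + \sqrt{0}\right) 17 \cdot 10 = \left(-3 + 0\right) 17 \cdot 10 = \left(-3\right) 17 \cdot 10 = \left(-51\right) 10 = -510$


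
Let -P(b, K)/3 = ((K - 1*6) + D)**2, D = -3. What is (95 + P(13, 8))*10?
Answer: 920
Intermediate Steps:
P(b, K) = -3*(-9 + K)**2 (P(b, K) = -3*((K - 1*6) - 3)**2 = -3*((K - 6) - 3)**2 = -3*((-6 + K) - 3)**2 = -3*(-9 + K)**2)
(95 + P(13, 8))*10 = (95 - 3*(-9 + 8)**2)*10 = (95 - 3*(-1)**2)*10 = (95 - 3*1)*10 = (95 - 3)*10 = 92*10 = 920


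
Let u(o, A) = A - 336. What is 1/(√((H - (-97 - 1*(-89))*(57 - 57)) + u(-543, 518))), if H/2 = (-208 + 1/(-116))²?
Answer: 58*√1166866274/583433137 ≈ 0.0033958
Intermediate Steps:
u(o, A) = -336 + A
H = 582208641/6728 (H = 2*(-208 + 1/(-116))² = 2*(-208 - 1/116)² = 2*(-24129/116)² = 2*(582208641/13456) = 582208641/6728 ≈ 86535.)
1/(√((H - (-97 - 1*(-89))*(57 - 57)) + u(-543, 518))) = 1/(√((582208641/6728 - (-97 - 1*(-89))*(57 - 57)) + (-336 + 518))) = 1/(√((582208641/6728 - (-97 + 89)*0) + 182)) = 1/(√((582208641/6728 - (-8)*0) + 182)) = 1/(√((582208641/6728 - 1*0) + 182)) = 1/(√((582208641/6728 + 0) + 182)) = 1/(√(582208641/6728 + 182)) = 1/(√(583433137/6728)) = 1/(√1166866274/116) = 58*√1166866274/583433137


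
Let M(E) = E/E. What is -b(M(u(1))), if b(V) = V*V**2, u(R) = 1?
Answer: -1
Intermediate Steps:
M(E) = 1
b(V) = V**3
-b(M(u(1))) = -1*1**3 = -1*1 = -1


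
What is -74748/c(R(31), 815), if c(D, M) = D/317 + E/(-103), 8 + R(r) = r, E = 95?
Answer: 1220298474/13873 ≈ 87962.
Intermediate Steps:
R(r) = -8 + r
c(D, M) = -95/103 + D/317 (c(D, M) = D/317 + 95/(-103) = D*(1/317) + 95*(-1/103) = D/317 - 95/103 = -95/103 + D/317)
-74748/c(R(31), 815) = -74748/(-95/103 + (-8 + 31)/317) = -74748/(-95/103 + (1/317)*23) = -74748/(-95/103 + 23/317) = -74748/(-27746/32651) = -74748*(-32651/27746) = 1220298474/13873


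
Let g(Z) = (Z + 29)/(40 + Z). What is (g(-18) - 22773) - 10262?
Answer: -66069/2 ≈ -33035.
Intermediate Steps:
g(Z) = (29 + Z)/(40 + Z)
(g(-18) - 22773) - 10262 = ((29 - 18)/(40 - 18) - 22773) - 10262 = (11/22 - 22773) - 10262 = ((1/22)*11 - 22773) - 10262 = (1/2 - 22773) - 10262 = -45545/2 - 10262 = -66069/2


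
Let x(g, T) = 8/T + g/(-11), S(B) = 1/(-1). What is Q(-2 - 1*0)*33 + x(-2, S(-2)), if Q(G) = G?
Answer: -812/11 ≈ -73.818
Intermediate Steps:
S(B) = -1
x(g, T) = 8/T - g/11 (x(g, T) = 8/T + g*(-1/11) = 8/T - g/11)
Q(-2 - 1*0)*33 + x(-2, S(-2)) = (-2 - 1*0)*33 + (8/(-1) - 1/11*(-2)) = (-2 + 0)*33 + (8*(-1) + 2/11) = -2*33 + (-8 + 2/11) = -66 - 86/11 = -812/11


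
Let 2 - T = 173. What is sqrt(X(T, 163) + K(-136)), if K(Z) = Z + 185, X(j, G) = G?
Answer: 2*sqrt(53) ≈ 14.560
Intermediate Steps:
T = -171 (T = 2 - 1*173 = 2 - 173 = -171)
K(Z) = 185 + Z
sqrt(X(T, 163) + K(-136)) = sqrt(163 + (185 - 136)) = sqrt(163 + 49) = sqrt(212) = 2*sqrt(53)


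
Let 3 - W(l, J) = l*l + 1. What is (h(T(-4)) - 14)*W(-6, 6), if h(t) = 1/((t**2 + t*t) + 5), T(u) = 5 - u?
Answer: 79458/167 ≈ 475.80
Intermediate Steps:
W(l, J) = 2 - l**2 (W(l, J) = 3 - (l*l + 1) = 3 - (l**2 + 1) = 3 - (1 + l**2) = 3 + (-1 - l**2) = 2 - l**2)
h(t) = 1/(5 + 2*t**2) (h(t) = 1/((t**2 + t**2) + 5) = 1/(2*t**2 + 5) = 1/(5 + 2*t**2))
(h(T(-4)) - 14)*W(-6, 6) = (1/(5 + 2*(5 - 1*(-4))**2) - 14)*(2 - 1*(-6)**2) = (1/(5 + 2*(5 + 4)**2) - 14)*(2 - 1*36) = (1/(5 + 2*9**2) - 14)*(2 - 36) = (1/(5 + 2*81) - 14)*(-34) = (1/(5 + 162) - 14)*(-34) = (1/167 - 14)*(-34) = -2337/167*(-34) = 79458/167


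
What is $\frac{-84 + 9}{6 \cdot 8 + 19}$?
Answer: $- \frac{75}{67} \approx -1.1194$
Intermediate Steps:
$\frac{-84 + 9}{6 \cdot 8 + 19} = - \frac{75}{48 + 19} = - \frac{75}{67}$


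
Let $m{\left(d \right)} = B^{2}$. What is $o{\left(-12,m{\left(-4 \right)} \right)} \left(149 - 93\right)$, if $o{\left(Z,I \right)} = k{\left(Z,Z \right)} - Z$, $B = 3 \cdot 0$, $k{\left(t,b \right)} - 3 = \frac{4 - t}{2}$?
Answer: $1288$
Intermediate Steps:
$k{\left(t,b \right)} = 5 - \frac{t}{2}$ ($k{\left(t,b \right)} = 3 + \frac{4 - t}{2} = 3 + \left(4 - t\right) \frac{1}{2} = 3 - \left(-2 + \frac{t}{2}\right) = 5 - \frac{t}{2}$)
$B = 0$
$m{\left(d \right)} = 0$ ($m{\left(d \right)} = 0^{2} = 0$)
$o{\left(Z,I \right)} = 5 - \frac{3 Z}{2}$ ($o{\left(Z,I \right)} = \left(5 - \frac{Z}{2}\right) - Z = 5 - \frac{3 Z}{2}$)
$o{\left(-12,m{\left(-4 \right)} \right)} \left(149 - 93\right) = \left(5 - -18\right) \left(149 - 93\right) = \left(5 + 18\right) 56 = 23 \cdot 56 = 1288$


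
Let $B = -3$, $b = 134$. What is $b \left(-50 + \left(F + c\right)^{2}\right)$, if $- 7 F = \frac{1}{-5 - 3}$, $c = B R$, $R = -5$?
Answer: $\frac{36882227}{1568} \approx 23522.0$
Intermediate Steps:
$c = 15$ ($c = \left(-3\right) \left(-5\right) = 15$)
$F = \frac{1}{56}$ ($F = - \frac{1}{7 \left(-5 - 3\right)} = - \frac{1}{7 \left(-8\right)} = \left(- \frac{1}{7}\right) \left(- \frac{1}{8}\right) = \frac{1}{56} \approx 0.017857$)
$b \left(-50 + \left(F + c\right)^{2}\right) = 134 \left(-50 + \left(\frac{1}{56} + 15\right)^{2}\right) = 134 \left(-50 + \left(\frac{841}{56}\right)^{2}\right) = 134 \left(-50 + \frac{707281}{3136}\right) = 134 \cdot \frac{550481}{3136} = \frac{36882227}{1568}$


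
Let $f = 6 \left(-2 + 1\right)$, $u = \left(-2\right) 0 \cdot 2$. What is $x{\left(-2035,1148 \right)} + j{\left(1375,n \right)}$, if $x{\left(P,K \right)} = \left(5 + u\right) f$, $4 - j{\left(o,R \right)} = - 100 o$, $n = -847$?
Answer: $137474$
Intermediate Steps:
$u = 0$ ($u = 0 \cdot 2 = 0$)
$f = -6$ ($f = 6 \left(-1\right) = -6$)
$j{\left(o,R \right)} = 4 + 100 o$ ($j{\left(o,R \right)} = 4 - - 100 o = 4 + 100 o$)
$x{\left(P,K \right)} = -30$ ($x{\left(P,K \right)} = \left(5 + 0\right) \left(-6\right) = 5 \left(-6\right) = -30$)
$x{\left(-2035,1148 \right)} + j{\left(1375,n \right)} = -30 + \left(4 + 100 \cdot 1375\right) = -30 + \left(4 + 137500\right) = -30 + 137504 = 137474$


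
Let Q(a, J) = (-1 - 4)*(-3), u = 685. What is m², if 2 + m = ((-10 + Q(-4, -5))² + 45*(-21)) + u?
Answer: 56169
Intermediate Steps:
Q(a, J) = 15 (Q(a, J) = -5*(-3) = 15)
m = -237 (m = -2 + (((-10 + 15)² + 45*(-21)) + 685) = -2 + ((5² - 945) + 685) = -2 + ((25 - 945) + 685) = -2 + (-920 + 685) = -2 - 235 = -237)
m² = (-237)² = 56169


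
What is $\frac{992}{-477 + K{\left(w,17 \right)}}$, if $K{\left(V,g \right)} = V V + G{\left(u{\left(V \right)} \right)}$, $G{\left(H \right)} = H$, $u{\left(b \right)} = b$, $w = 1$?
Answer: $- \frac{992}{475} \approx -2.0884$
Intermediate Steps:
$K{\left(V,g \right)} = V + V^{2}$ ($K{\left(V,g \right)} = V V + V = V^{2} + V = V + V^{2}$)
$\frac{992}{-477 + K{\left(w,17 \right)}} = \frac{992}{-477 + 1 \left(1 + 1\right)} = \frac{992}{-477 + 1 \cdot 2} = \frac{992}{-477 + 2} = \frac{992}{-475} = 992 \left(- \frac{1}{475}\right) = - \frac{992}{475}$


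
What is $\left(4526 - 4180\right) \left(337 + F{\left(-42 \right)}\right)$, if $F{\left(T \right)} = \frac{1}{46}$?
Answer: $\frac{2682019}{23} \approx 1.1661 \cdot 10^{5}$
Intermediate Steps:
$F{\left(T \right)} = \frac{1}{46}$
$\left(4526 - 4180\right) \left(337 + F{\left(-42 \right)}\right) = \left(4526 - 4180\right) \left(337 + \frac{1}{46}\right) = 346 \cdot \frac{15503}{46} = \frac{2682019}{23}$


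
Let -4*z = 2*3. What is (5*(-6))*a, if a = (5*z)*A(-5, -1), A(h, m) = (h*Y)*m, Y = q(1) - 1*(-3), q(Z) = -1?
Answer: 2250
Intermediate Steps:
Y = 2 (Y = -1 - 1*(-3) = -1 + 3 = 2)
A(h, m) = 2*h*m (A(h, m) = (h*2)*m = (2*h)*m = 2*h*m)
z = -3/2 ≈ -1.5000
a = -75 (a = (5*(-3/2))*(2*(-5)*(-1)) = -15/2*10 = -75)
(5*(-6))*a = (5*(-6))*(-75) = -30*(-75) = 2250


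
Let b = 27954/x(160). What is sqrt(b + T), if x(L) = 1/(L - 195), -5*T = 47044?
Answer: I*sqrt(24694970)/5 ≈ 993.88*I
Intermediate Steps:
T = -47044/5 (T = -1/5*47044 = -47044/5 ≈ -9408.8)
x(L) = 1/(-195 + L)
b = -978390 (b = 27954/(1/(-195 + 160)) = 27954/(1/(-35)) = 27954/(-1/35) = 27954*(-35) = -978390)
sqrt(b + T) = sqrt(-978390 - 47044/5) = sqrt(-4938994/5) = I*sqrt(24694970)/5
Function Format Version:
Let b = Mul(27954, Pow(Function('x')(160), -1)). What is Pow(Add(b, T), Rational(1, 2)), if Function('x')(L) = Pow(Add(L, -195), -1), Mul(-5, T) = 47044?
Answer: Mul(Rational(1, 5), I, Pow(24694970, Rational(1, 2))) ≈ Mul(993.88, I)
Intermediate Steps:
T = Rational(-47044, 5) (T = Mul(Rational(-1, 5), 47044) = Rational(-47044, 5) ≈ -9408.8)
Function('x')(L) = Pow(Add(-195, L), -1)
b = -978390 (b = Mul(27954, Pow(Pow(Add(-195, 160), -1), -1)) = Mul(27954, Pow(Pow(-35, -1), -1)) = Mul(27954, Pow(Rational(-1, 35), -1)) = Mul(27954, -35) = -978390)
Pow(Add(b, T), Rational(1, 2)) = Pow(Add(-978390, Rational(-47044, 5)), Rational(1, 2)) = Pow(Rational(-4938994, 5), Rational(1, 2)) = Mul(Rational(1, 5), I, Pow(24694970, Rational(1, 2)))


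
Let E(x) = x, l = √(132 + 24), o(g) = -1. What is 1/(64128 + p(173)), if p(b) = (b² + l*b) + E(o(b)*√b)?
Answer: 1/(94057 - √173 + 346*√39) ≈ 1.0395e-5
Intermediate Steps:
l = 2*√39 (l = √156 = 2*√39 ≈ 12.490)
p(b) = b² - √b + 2*b*√39 (p(b) = (b² + (2*√39)*b) - √b = (b² + 2*b*√39) - √b = b² - √b + 2*b*√39)
1/(64128 + p(173)) = 1/(64128 + (173² - √173 + 2*173*√39)) = 1/(64128 + (29929 - √173 + 346*√39)) = 1/(94057 - √173 + 346*√39)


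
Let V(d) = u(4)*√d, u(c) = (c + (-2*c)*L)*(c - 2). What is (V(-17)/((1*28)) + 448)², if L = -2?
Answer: 9832796/49 + 1280*I*√17 ≈ 2.0067e+5 + 5277.6*I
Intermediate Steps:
u(c) = 5*c*(-2 + c) (u(c) = (c - 2*c*(-2))*(c - 2) = (c + 4*c)*(-2 + c) = (5*c)*(-2 + c) = 5*c*(-2 + c))
V(d) = 40*√d (V(d) = (5*4*(-2 + 4))*√d = (5*4*2)*√d = 40*√d)
(V(-17)/((1*28)) + 448)² = ((40*√(-17))/((1*28)) + 448)² = ((40*(I*√17))/28 + 448)² = ((40*I*√17)*(1/28) + 448)² = (10*I*√17/7 + 448)² = (448 + 10*I*√17/7)²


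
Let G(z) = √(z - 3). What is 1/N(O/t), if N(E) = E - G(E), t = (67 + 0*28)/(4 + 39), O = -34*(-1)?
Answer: 97954/2052957 + 67*√84487/2052957 ≈ 0.057200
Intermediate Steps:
O = 34
G(z) = √(-3 + z)
t = 67/43 (t = (67 + 0)/43 = 67*(1/43) = 67/43 ≈ 1.5581)
N(E) = E - √(-3 + E)
1/N(O/t) = 1/(34/(67/43) - √(-3 + 34/(67/43))) = 1/(34*(43/67) - √(-3 + 34*(43/67))) = 1/(1462/67 - √(-3 + 1462/67)) = 1/(1462/67 - √(1261/67)) = 1/(1462/67 - √84487/67)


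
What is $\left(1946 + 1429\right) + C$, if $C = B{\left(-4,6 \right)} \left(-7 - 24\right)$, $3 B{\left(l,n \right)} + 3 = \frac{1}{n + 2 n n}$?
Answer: $\frac{796973}{234} \approx 3405.9$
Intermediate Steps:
$B{\left(l,n \right)} = -1 + \frac{1}{3 \left(n + 2 n^{2}\right)}$ ($B{\left(l,n \right)} = -1 + \frac{1}{3 \left(n + 2 n n\right)} = -1 + \frac{1}{3 \left(n + 2 n^{2}\right)}$)
$C = \frac{7223}{234}$ ($C = \frac{\frac{1}{3} - 6 - 2 \cdot 6^{2}}{6 \left(1 + 2 \cdot 6\right)} \left(-7 - 24\right) = \frac{\frac{1}{3} - 6 - 72}{6 \left(1 + 12\right)} \left(-31\right) = \frac{\frac{1}{3} - 6 - 72}{6 \cdot 13} \left(-31\right) = \frac{1}{6} \cdot \frac{1}{13} \left(- \frac{233}{3}\right) \left(-31\right) = \left(- \frac{233}{234}\right) \left(-31\right) = \frac{7223}{234} \approx 30.868$)
$\left(1946 + 1429\right) + C = \left(1946 + 1429\right) + \frac{7223}{234} = 3375 + \frac{7223}{234} = \frac{796973}{234}$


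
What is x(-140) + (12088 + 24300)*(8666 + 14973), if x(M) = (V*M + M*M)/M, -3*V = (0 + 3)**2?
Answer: 860175789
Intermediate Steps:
V = -3 (V = -(0 + 3)**2/3 = -1/3*3**2 = -1/3*9 = -3)
x(M) = (M**2 - 3*M)/M (x(M) = (-3*M + M*M)/M = (-3*M + M**2)/M = (M**2 - 3*M)/M)
x(-140) + (12088 + 24300)*(8666 + 14973) = (-3 - 140) + (12088 + 24300)*(8666 + 14973) = -143 + 36388*23639 = -143 + 860175932 = 860175789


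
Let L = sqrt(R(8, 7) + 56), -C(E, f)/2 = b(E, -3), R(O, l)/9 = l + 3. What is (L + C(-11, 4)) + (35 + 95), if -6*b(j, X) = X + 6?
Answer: 131 + sqrt(146) ≈ 143.08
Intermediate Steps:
b(j, X) = -1 - X/6 (b(j, X) = -(X + 6)/6 = -(6 + X)/6 = -1 - X/6)
R(O, l) = 27 + 9*l (R(O, l) = 9*(l + 3) = 9*(3 + l) = 27 + 9*l)
C(E, f) = 1 (C(E, f) = -2*(-1 - 1/6*(-3)) = -2*(-1 + 1/2) = -2*(-1/2) = 1)
L = sqrt(146) (L = sqrt((27 + 9*7) + 56) = sqrt((27 + 63) + 56) = sqrt(90 + 56) = sqrt(146) ≈ 12.083)
(L + C(-11, 4)) + (35 + 95) = (sqrt(146) + 1) + (35 + 95) = (1 + sqrt(146)) + 130 = 131 + sqrt(146)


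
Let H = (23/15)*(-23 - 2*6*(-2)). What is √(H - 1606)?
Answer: I*√361005/15 ≈ 40.056*I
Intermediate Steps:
H = 23/15 (H = (23*(1/15))*(-23 - 12*(-2)) = 23*(-23 + 24)/15 = (23/15)*1 = 23/15 ≈ 1.5333)
√(H - 1606) = √(23/15 - 1606) = √(-24067/15) = I*√361005/15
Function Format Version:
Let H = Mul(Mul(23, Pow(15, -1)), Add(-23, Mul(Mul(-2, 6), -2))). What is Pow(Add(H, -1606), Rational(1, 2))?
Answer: Mul(Rational(1, 15), I, Pow(361005, Rational(1, 2))) ≈ Mul(40.056, I)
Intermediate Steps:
H = Rational(23, 15) (H = Mul(Mul(23, Rational(1, 15)), Add(-23, Mul(-12, -2))) = Mul(Rational(23, 15), Add(-23, 24)) = Mul(Rational(23, 15), 1) = Rational(23, 15) ≈ 1.5333)
Pow(Add(H, -1606), Rational(1, 2)) = Pow(Add(Rational(23, 15), -1606), Rational(1, 2)) = Pow(Rational(-24067, 15), Rational(1, 2)) = Mul(Rational(1, 15), I, Pow(361005, Rational(1, 2)))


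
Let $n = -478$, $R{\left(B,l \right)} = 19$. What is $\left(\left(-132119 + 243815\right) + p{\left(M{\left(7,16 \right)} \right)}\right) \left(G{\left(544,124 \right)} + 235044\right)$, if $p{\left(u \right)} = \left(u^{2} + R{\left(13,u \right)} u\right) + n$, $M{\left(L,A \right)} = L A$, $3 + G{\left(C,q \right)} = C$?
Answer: $29657795650$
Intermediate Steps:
$G{\left(C,q \right)} = -3 + C$
$M{\left(L,A \right)} = A L$
$p{\left(u \right)} = -478 + u^{2} + 19 u$ ($p{\left(u \right)} = \left(u^{2} + 19 u\right) - 478 = -478 + u^{2} + 19 u$)
$\left(\left(-132119 + 243815\right) + p{\left(M{\left(7,16 \right)} \right)}\right) \left(G{\left(544,124 \right)} + 235044\right) = \left(\left(-132119 + 243815\right) + \left(-478 + \left(16 \cdot 7\right)^{2} + 19 \cdot 16 \cdot 7\right)\right) \left(\left(-3 + 544\right) + 235044\right) = \left(111696 + \left(-478 + 112^{2} + 19 \cdot 112\right)\right) \left(541 + 235044\right) = \left(111696 + \left(-478 + 12544 + 2128\right)\right) 235585 = \left(111696 + 14194\right) 235585 = 125890 \cdot 235585 = 29657795650$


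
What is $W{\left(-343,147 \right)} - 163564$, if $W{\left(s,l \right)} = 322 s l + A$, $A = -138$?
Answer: $-16399264$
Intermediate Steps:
$W{\left(s,l \right)} = -138 + 322 l s$ ($W{\left(s,l \right)} = 322 s l - 138 = 322 l s - 138 = -138 + 322 l s$)
$W{\left(-343,147 \right)} - 163564 = \left(-138 + 322 \cdot 147 \left(-343\right)\right) - 163564 = \left(-138 - 16235562\right) - 163564 = -16235700 - 163564 = -16399264$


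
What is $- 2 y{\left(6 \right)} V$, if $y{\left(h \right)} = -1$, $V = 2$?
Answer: $4$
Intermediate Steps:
$- 2 y{\left(6 \right)} V = \left(-2\right) \left(-1\right) 2 = 2 \cdot 2 = 4$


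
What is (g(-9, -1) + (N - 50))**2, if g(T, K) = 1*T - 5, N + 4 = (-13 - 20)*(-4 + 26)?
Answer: 630436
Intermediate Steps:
N = -730 (N = -4 + (-13 - 20)*(-4 + 26) = -4 - 33*22 = -4 - 726 = -730)
g(T, K) = -5 + T (g(T, K) = T - 5 = -5 + T)
(g(-9, -1) + (N - 50))**2 = ((-5 - 9) + (-730 - 50))**2 = (-14 - 780)**2 = (-794)**2 = 630436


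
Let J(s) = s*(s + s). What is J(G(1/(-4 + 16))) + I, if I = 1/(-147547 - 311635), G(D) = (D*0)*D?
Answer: -1/459182 ≈ -2.1778e-6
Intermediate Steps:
G(D) = 0 (G(D) = 0*D = 0)
I = -1/459182 (I = 1/(-459182) = -1/459182 ≈ -2.1778e-6)
J(s) = 2*s**2 (J(s) = s*(2*s) = 2*s**2)
J(G(1/(-4 + 16))) + I = 2*0**2 - 1/459182 = 2*0 - 1/459182 = 0 - 1/459182 = -1/459182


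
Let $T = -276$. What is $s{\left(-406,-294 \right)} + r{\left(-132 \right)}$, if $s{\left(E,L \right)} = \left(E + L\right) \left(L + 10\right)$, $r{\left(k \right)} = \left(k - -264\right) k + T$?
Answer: $181100$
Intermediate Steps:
$r{\left(k \right)} = -276 + k \left(264 + k\right)$ ($r{\left(k \right)} = \left(k - -264\right) k - 276 = \left(k + 264\right) k - 276 = \left(264 + k\right) k - 276 = k \left(264 + k\right) - 276 = -276 + k \left(264 + k\right)$)
$s{\left(E,L \right)} = \left(10 + L\right) \left(E + L\right)$ ($s{\left(E,L \right)} = \left(E + L\right) \left(10 + L\right) = \left(10 + L\right) \left(E + L\right)$)
$s{\left(-406,-294 \right)} + r{\left(-132 \right)} = \left(\left(-294\right)^{2} + 10 \left(-406\right) + 10 \left(-294\right) - -119364\right) + \left(-276 + \left(-132\right)^{2} + 264 \left(-132\right)\right) = \left(86436 - 4060 - 2940 + 119364\right) - 17700 = 198800 - 17700 = 181100$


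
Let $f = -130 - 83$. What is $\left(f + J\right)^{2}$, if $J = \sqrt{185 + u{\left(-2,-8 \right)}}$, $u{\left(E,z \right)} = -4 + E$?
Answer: $\left(213 - \sqrt{179}\right)^{2} \approx 39849.0$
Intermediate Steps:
$f = -213$
$J = \sqrt{179}$ ($J = \sqrt{185 - 6} = \sqrt{179} \approx 13.379$)
$\left(f + J\right)^{2} = \left(-213 + \sqrt{179}\right)^{2}$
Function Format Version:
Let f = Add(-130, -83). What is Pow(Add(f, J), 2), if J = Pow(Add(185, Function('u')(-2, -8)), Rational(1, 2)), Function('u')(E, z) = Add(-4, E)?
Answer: Pow(Add(213, Mul(-1, Pow(179, Rational(1, 2)))), 2) ≈ 39849.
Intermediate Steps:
f = -213
J = Pow(179, Rational(1, 2)) (J = Pow(Add(185, Add(-4, -2)), Rational(1, 2)) = Pow(Add(185, -6), Rational(1, 2)) = Pow(179, Rational(1, 2)) ≈ 13.379)
Pow(Add(f, J), 2) = Pow(Add(-213, Pow(179, Rational(1, 2))), 2)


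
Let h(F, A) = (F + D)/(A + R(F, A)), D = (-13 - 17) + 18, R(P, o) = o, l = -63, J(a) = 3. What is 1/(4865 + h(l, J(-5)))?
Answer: 2/9705 ≈ 0.00020608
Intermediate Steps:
D = -12 (D = -30 + 18 = -12)
h(F, A) = (-12 + F)/(2*A) (h(F, A) = (F - 12)/(A + A) = (-12 + F)/((2*A)) = (-12 + F)*(1/(2*A)) = (-12 + F)/(2*A))
1/(4865 + h(l, J(-5))) = 1/(4865 + (1/2)*(-12 - 63)/3) = 1/(4865 + (1/2)*(1/3)*(-75)) = 1/(4865 - 25/2) = 1/(9705/2) = 2/9705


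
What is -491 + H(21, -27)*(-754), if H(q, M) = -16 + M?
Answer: 31931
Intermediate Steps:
-491 + H(21, -27)*(-754) = -491 + (-16 - 27)*(-754) = -491 - 43*(-754) = -491 + 32422 = 31931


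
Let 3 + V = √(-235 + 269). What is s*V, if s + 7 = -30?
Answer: 111 - 37*√34 ≈ -104.75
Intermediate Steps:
V = -3 + √34 (V = -3 + √(-235 + 269) = -3 + √34 ≈ 2.8310)
s = -37 (s = -7 - 30 = -37)
s*V = -37*(-3 + √34) = 111 - 37*√34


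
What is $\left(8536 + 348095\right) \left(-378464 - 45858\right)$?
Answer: $-151326379182$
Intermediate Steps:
$\left(8536 + 348095\right) \left(-378464 - 45858\right) = 356631 \left(-424322\right) = -151326379182$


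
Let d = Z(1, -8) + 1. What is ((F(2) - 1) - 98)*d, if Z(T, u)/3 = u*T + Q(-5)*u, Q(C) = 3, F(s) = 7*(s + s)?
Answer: 6745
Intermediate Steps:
F(s) = 14*s (F(s) = 7*(2*s) = 14*s)
Z(T, u) = 9*u + 3*T*u (Z(T, u) = 3*(u*T + 3*u) = 3*(T*u + 3*u) = 3*(3*u + T*u) = 9*u + 3*T*u)
d = -95 (d = 3*(-8)*(3 + 1) + 1 = 3*(-8)*4 + 1 = -96 + 1 = -95)
((F(2) - 1) - 98)*d = ((14*2 - 1) - 98)*(-95) = ((28 - 1) - 98)*(-95) = (27 - 98)*(-95) = -71*(-95) = 6745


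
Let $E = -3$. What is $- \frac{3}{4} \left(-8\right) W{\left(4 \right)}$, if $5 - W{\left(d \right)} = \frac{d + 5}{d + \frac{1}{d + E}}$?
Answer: $\frac{96}{5} \approx 19.2$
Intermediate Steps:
$W{\left(d \right)} = 5 - \frac{5 + d}{d + \frac{1}{-3 + d}}$ ($W{\left(d \right)} = 5 - \frac{d + 5}{d + \frac{1}{d - 3}} = 5 - \frac{5 + d}{d + \frac{1}{-3 + d}}$)
$- \frac{3}{4} \left(-8\right) W{\left(4 \right)} = - \frac{3}{4} \left(-8\right) \frac{20 - 68 + 4 \cdot 4^{2}}{1 + 4^{2} - 12} = \left(-3\right) \frac{1}{4} \left(-8\right) \frac{20 - 68 + 4 \cdot 16}{1 + 16 - 12} = \left(- \frac{3}{4}\right) \left(-8\right) \frac{20 - 68 + 64}{5} = 6 \cdot \frac{1}{5} \cdot 16 = 6 \cdot \frac{16}{5} = \frac{96}{5}$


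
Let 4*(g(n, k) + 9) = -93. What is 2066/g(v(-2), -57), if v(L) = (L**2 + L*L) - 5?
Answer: -8264/129 ≈ -64.062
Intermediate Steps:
v(L) = -5 + 2*L**2 (v(L) = (L**2 + L**2) - 5 = 2*L**2 - 5 = -5 + 2*L**2)
g(n, k) = -129/4 (g(n, k) = -9 + (1/4)*(-93) = -9 - 93/4 = -129/4)
2066/g(v(-2), -57) = 2066/(-129/4) = 2066*(-4/129) = -8264/129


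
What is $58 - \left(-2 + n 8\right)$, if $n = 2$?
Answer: $44$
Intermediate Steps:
$58 - \left(-2 + n 8\right) = 58 - \left(-2 + 2 \cdot 8\right) = 58 - \left(-2 + 16\right) = 58 - 14 = 44$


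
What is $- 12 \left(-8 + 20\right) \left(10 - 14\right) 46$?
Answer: $26496$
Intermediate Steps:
$- 12 \left(-8 + 20\right) \left(10 - 14\right) 46 = - 12 \cdot 12 \left(-4\right) 46 = \left(-12\right) \left(-48\right) 46 = 576 \cdot 46 = 26496$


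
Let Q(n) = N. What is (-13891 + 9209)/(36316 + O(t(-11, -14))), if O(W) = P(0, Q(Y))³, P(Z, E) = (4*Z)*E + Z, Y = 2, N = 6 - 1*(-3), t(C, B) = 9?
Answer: -2341/18158 ≈ -0.12892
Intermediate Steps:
N = 9 (N = 6 + 3 = 9)
Q(n) = 9
P(Z, E) = Z + 4*E*Z (P(Z, E) = 4*E*Z + Z = Z + 4*E*Z)
O(W) = 0 (O(W) = (0*(1 + 4*9))³ = (0*(1 + 36))³ = (0*37)³ = 0³ = 0)
(-13891 + 9209)/(36316 + O(t(-11, -14))) = (-13891 + 9209)/(36316 + 0) = -4682/36316 = -4682*1/36316 = -2341/18158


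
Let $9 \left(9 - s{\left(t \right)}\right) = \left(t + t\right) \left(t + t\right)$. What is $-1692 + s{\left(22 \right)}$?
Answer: $- \frac{17083}{9} \approx -1898.1$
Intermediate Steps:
$s{\left(t \right)} = 9 - \frac{4 t^{2}}{9}$ ($s{\left(t \right)} = 9 - \frac{\left(t + t\right) \left(t + t\right)}{9} = 9 - \frac{2 t 2 t}{9} = 9 - \frac{4 t^{2}}{9}$)
$-1692 + s{\left(22 \right)} = -1692 + \left(9 - \frac{4 \cdot 22^{2}}{9}\right) = -1692 + \left(9 - \frac{1936}{9}\right) = -1692 - \frac{1855}{9} = - \frac{17083}{9}$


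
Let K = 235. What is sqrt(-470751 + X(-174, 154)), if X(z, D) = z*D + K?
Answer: 4*I*sqrt(31082) ≈ 705.2*I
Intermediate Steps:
X(z, D) = 235 + D*z (X(z, D) = z*D + 235 = D*z + 235 = 235 + D*z)
sqrt(-470751 + X(-174, 154)) = sqrt(-470751 + (235 + 154*(-174))) = sqrt(-470751 + (235 - 26796)) = sqrt(-470751 - 26561) = sqrt(-497312) = 4*I*sqrt(31082)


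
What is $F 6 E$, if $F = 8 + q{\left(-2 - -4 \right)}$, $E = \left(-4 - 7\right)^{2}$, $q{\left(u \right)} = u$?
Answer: $7260$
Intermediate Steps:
$E = 121$ ($E = \left(-4 - 7\right)^{2} = \left(-11\right)^{2} = 121$)
$F = 10$ ($F = 8 - -2 = 8 + \left(-2 + 4\right) = 8 + 2 = 10$)
$F 6 E = 10 \cdot 6 \cdot 121 = 10 \cdot 726 = 7260$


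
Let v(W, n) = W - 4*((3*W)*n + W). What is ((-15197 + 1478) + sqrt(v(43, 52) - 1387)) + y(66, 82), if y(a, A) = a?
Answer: -13653 + 2*I*sqrt(7087) ≈ -13653.0 + 168.37*I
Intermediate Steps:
v(W, n) = -3*W - 12*W*n (v(W, n) = W - 4*(3*W*n + W) = W - 4*(W + 3*W*n) = W + (-4*W - 12*W*n) = -3*W - 12*W*n)
((-15197 + 1478) + sqrt(v(43, 52) - 1387)) + y(66, 82) = ((-15197 + 1478) + sqrt(-3*43*(1 + 4*52) - 1387)) + 66 = (-13719 + sqrt(-3*43*(1 + 208) - 1387)) + 66 = (-13719 + sqrt(-3*43*209 - 1387)) + 66 = (-13719 + sqrt(-26961 - 1387)) + 66 = (-13719 + sqrt(-28348)) + 66 = (-13719 + 2*I*sqrt(7087)) + 66 = -13653 + 2*I*sqrt(7087)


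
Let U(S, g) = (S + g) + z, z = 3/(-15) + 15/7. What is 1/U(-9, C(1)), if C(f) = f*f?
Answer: -35/212 ≈ -0.16509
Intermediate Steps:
C(f) = f²
z = 68/35 (z = 3*(-1/15) + 15*(⅐) = -⅕ + 15/7 = 68/35 ≈ 1.9429)
U(S, g) = 68/35 + S + g (U(S, g) = (S + g) + 68/35 = 68/35 + S + g)
1/U(-9, C(1)) = 1/(68/35 - 9 + 1²) = 1/(68/35 - 9 + 1) = 1/(-212/35) = -35/212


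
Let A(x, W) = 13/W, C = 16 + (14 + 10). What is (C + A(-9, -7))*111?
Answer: 29637/7 ≈ 4233.9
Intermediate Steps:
C = 40 (C = 16 + 24 = 40)
(C + A(-9, -7))*111 = (40 + 13/(-7))*111 = (40 + 13*(-1/7))*111 = (40 - 13/7)*111 = (267/7)*111 = 29637/7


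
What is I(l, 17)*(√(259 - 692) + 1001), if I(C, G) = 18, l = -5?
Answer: 18018 + 18*I*√433 ≈ 18018.0 + 374.56*I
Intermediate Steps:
I(l, 17)*(√(259 - 692) + 1001) = 18*(√(259 - 692) + 1001) = 18*(√(-433) + 1001) = 18*(I*√433 + 1001) = 18*(1001 + I*√433) = 18018 + 18*I*√433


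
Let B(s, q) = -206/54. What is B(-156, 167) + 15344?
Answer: 414185/27 ≈ 15340.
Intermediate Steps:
B(s, q) = -103/27 (B(s, q) = -206*1/54 = -103/27)
B(-156, 167) + 15344 = -103/27 + 15344 = 414185/27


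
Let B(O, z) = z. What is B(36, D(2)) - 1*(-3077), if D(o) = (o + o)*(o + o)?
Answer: 3093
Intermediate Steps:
D(o) = 4*o² (D(o) = (2*o)*(2*o) = 4*o²)
B(36, D(2)) - 1*(-3077) = 4*2² - 1*(-3077) = 4*4 + 3077 = 16 + 3077 = 3093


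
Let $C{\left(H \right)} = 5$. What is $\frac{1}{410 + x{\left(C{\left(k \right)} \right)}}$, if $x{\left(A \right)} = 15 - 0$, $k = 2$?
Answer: $\frac{1}{425} \approx 0.0023529$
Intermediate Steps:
$x{\left(A \right)} = 15$ ($x{\left(A \right)} = 15 + 0 = 15$)
$\frac{1}{410 + x{\left(C{\left(k \right)} \right)}} = \frac{1}{410 + 15} = \frac{1}{425}$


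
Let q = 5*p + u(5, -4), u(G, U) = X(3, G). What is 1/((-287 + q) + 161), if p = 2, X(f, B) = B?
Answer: -1/111 ≈ -0.0090090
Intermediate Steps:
u(G, U) = G
q = 15 (q = 5*2 + 5 = 10 + 5 = 15)
1/((-287 + q) + 161) = 1/((-287 + 15) + 161) = 1/(-272 + 161) = 1/(-111) = -1/111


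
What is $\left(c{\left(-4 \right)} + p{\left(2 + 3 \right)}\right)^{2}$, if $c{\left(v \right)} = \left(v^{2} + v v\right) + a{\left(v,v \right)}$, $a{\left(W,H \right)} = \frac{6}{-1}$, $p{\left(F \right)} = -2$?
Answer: $576$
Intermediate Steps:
$a{\left(W,H \right)} = -6$ ($a{\left(W,H \right)} = 6 \left(-1\right) = -6$)
$c{\left(v \right)} = -6 + 2 v^{2}$ ($c{\left(v \right)} = \left(v^{2} + v v\right) - 6 = \left(v^{2} + v^{2}\right) - 6 = 2 v^{2} - 6 = -6 + 2 v^{2}$)
$\left(c{\left(-4 \right)} + p{\left(2 + 3 \right)}\right)^{2} = \left(\left(-6 + 2 \left(-4\right)^{2}\right) - 2\right)^{2} = \left(\left(-6 + 2 \cdot 16\right) - 2\right)^{2} = \left(\left(-6 + 32\right) - 2\right)^{2} = \left(26 - 2\right)^{2} = 24^{2} = 576$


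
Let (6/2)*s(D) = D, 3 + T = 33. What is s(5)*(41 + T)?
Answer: 355/3 ≈ 118.33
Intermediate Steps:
T = 30 (T = -3 + 33 = 30)
s(D) = D/3
s(5)*(41 + T) = ((⅓)*5)*(41 + 30) = (5/3)*71 = 355/3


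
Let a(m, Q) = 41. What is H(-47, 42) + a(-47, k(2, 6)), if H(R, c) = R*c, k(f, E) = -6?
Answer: -1933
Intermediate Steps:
H(-47, 42) + a(-47, k(2, 6)) = -47*42 + 41 = -1974 + 41 = -1933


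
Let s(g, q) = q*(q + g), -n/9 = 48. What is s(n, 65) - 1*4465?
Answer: -28320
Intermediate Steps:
n = -432 (n = -9*48 = -432)
s(g, q) = q*(g + q)
s(n, 65) - 1*4465 = 65*(-432 + 65) - 1*4465 = 65*(-367) - 4465 = -23855 - 4465 = -28320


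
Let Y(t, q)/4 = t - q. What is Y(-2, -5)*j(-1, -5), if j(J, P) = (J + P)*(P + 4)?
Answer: 72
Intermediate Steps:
Y(t, q) = -4*q + 4*t (Y(t, q) = 4*(t - q) = -4*q + 4*t)
j(J, P) = (4 + P)*(J + P) (j(J, P) = (J + P)*(4 + P) = (4 + P)*(J + P))
Y(-2, -5)*j(-1, -5) = (-4*(-5) + 4*(-2))*((-5)**2 + 4*(-1) + 4*(-5) - 1*(-5)) = (20 - 8)*(25 - 4 - 20 + 5) = 12*6 = 72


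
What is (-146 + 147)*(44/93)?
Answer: 44/93 ≈ 0.47312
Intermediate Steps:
(-146 + 147)*(44/93) = 1*(44*(1/93)) = 1*(44/93) = 44/93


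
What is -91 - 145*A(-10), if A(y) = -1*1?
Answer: 54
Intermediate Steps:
A(y) = -1
-91 - 145*A(-10) = -91 - 145*(-1) = -91 + 145 = 54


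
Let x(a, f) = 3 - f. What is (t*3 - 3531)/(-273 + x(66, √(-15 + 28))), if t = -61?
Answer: 1002780/72887 - 3714*√13/72887 ≈ 13.574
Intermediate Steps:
(t*3 - 3531)/(-273 + x(66, √(-15 + 28))) = (-61*3 - 3531)/(-273 + (3 - √(-15 + 28))) = (-183 - 3531)/(-273 + (3 - √13)) = -3714/(-270 - √13)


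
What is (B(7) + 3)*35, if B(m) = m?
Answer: 350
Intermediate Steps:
(B(7) + 3)*35 = (7 + 3)*35 = 10*35 = 350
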